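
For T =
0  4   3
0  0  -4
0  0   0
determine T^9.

[[0, 0, 0], [0, 0, 0], [0, 0, 0]]

T is strictly triangular, hence nilpotent: T^3 = 0, so T^9 = 0.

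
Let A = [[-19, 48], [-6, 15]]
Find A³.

tr A = -4 and det A = 3, so the characteristic polynomial is λ² − (-4)λ + (3) with roots -1 and -3.
Eigenvectors give P = [[-8, 3], [-3, 1]] with P⁻¹ = [[1, -3], [3, -8]], and A = P·diag(-1, -3)·P⁻¹.
Then A³ = P·diag(-1, -27)·P⁻¹ = [[8, -81], [3, -27]] · [[1, -3], [3, -8]] = [[-235, 624], [-78, 207]].

[[-235, 624], [-78, 207]]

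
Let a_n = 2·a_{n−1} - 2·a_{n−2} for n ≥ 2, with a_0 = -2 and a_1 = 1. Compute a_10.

96

With companion matrix C = [[2, -2], [1, 0]], [a_n, a_{n−1}]ᵀ = C·[a_{n−1}, a_{n−2}]ᵀ, so [a_10, a_9]ᵀ = C⁹·[a_1, a_0]ᵀ.
C⁹ = [[32, -32], [16, 0]], giving [a_10, a_9]ᵀ = [[96], [16]].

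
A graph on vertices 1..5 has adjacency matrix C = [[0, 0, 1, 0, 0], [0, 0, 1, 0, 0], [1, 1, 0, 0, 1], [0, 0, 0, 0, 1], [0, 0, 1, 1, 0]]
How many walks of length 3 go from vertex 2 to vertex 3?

The number of length-3 walks from vertex 2 to vertex 3 is entry (2,3) of C³, where C is the adjacency matrix.
C² = [[1, 1, 0, 0, 1], [1, 1, 0, 0, 1], [0, 0, 3, 1, 0], [0, 0, 1, 1, 0], [1, 1, 0, 0, 2]]
C³ = [[0, 0, 3, 1, 0], [0, 0, 3, 1, 0], [3, 3, 0, 0, 4], [1, 1, 0, 0, 2], [0, 0, 4, 2, 0]]

3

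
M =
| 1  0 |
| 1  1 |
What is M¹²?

[[1, 0], [12, 1]]

M = I + N where N = [[0, 0], [1, 0]] is strictly lower-triangular, so N² = 0.
(I + N)¹² = I + 12·N = [[1, 0], [12, 1]].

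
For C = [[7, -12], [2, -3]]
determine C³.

[[79, -156], [26, -51]]

tr C = 4 and det C = 3, so the characteristic polynomial is λ² − (4)λ + (3) with roots 3 and 1.
Eigenvectors give P = [[3, -2], [1, -1]] with P⁻¹ = [[1, -2], [1, -3]], and C = P·diag(3, 1)·P⁻¹.
Then C³ = P·diag(27, 1)·P⁻¹ = [[81, -2], [27, -1]] · [[1, -2], [1, -3]] = [[79, -156], [26, -51]].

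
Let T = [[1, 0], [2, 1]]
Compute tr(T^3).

T = I + N where N = [[0, 0], [2, 0]] is strictly lower-triangular, so N^2 = 0.
(I + N)^3 = I + 3·N = [[1, 0], [6, 1]].

2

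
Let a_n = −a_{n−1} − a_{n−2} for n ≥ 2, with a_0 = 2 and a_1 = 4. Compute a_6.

With companion matrix B = [[−1, −1], [1, 0]], [a_n, a_{n−1}]ᵀ = B·[a_{n−1}, a_{n−2}]ᵀ, so [a_6, a_5]ᵀ = B⁵·[a_1, a_0]ᵀ.
B⁵ = [[0, 1], [−1, −1]], giving [a_6, a_5]ᵀ = [[2], [−6]].

2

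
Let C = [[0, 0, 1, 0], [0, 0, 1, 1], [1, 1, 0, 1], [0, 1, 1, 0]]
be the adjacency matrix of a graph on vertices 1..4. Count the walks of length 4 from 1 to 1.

3

The number of length-4 walks from vertex 1 to vertex 1 is entry (1,1) of C^4, where C is the adjacency matrix.
C^2 = [[1, 1, 0, 1], [1, 2, 1, 1], [0, 1, 3, 1], [1, 1, 1, 2]]
C^3 = [[0, 1, 3, 1], [1, 2, 4, 3], [3, 4, 2, 4], [1, 3, 4, 2]]
C^4 = [[3, 4, 2, 4], [4, 7, 6, 6], [2, 6, 11, 6], [4, 6, 6, 7]]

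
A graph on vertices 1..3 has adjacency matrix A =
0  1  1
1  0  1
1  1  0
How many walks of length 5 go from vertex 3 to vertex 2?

11

The number of length-5 walks from vertex 3 to vertex 2 is entry (3,2) of A⁵, where A is the adjacency matrix.
A² = [[2, 1, 1], [1, 2, 1], [1, 1, 2]]
A³ = [[2, 3, 3], [3, 2, 3], [3, 3, 2]]
A⁴ = [[6, 5, 5], [5, 6, 5], [5, 5, 6]]
A⁵ = [[10, 11, 11], [11, 10, 11], [11, 11, 10]]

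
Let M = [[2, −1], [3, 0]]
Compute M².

[[1, −2], [6, −3]]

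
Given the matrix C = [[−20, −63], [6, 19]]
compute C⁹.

tr C = −1 and det C = −2, so the characteristic polynomial is λ² − (−1)λ + (−2) with roots −2 and 1.
Eigenvectors give P = [[−7, 3], [2, −1]] with P⁻¹ = [[−1, −3], [−2, −7]], and C = P·diag(−2, 1)·P⁻¹.
Then C⁹ = P·diag(−512, 1)·P⁻¹ = [[3584, 3], [−1024, −1]] · [[−1, −3], [−2, −7]] = [[−3590, −10773], [1026, 3079]].

[[−3590, −10773], [1026, 3079]]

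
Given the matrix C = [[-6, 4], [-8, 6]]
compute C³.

tr C = 0 and det C = -4, so the characteristic polynomial is λ² − (0)λ + (-4) with roots -2 and 2.
Eigenvectors give P = [[-1, 1], [-1, 2]] with P⁻¹ = [[-2, 1], [-1, 1]], and C = P·diag(-2, 2)·P⁻¹.
Then C³ = P·diag(-8, 8)·P⁻¹ = [[8, 8], [8, 16]] · [[-2, 1], [-1, 1]] = [[-24, 16], [-32, 24]].

[[-24, 16], [-32, 24]]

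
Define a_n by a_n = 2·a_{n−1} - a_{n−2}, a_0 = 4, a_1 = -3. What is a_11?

-73

With companion matrix T = [[2, -1], [1, 0]], [a_n, a_{n−1}]ᵀ = T·[a_{n−1}, a_{n−2}]ᵀ, so [a_11, a_10]ᵀ = T¹⁰·[a_1, a_0]ᵀ.
T¹⁰ = [[11, -10], [10, -9]], giving [a_11, a_10]ᵀ = [[-73], [-66]].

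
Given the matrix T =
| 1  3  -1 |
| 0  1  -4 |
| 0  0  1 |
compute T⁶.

T = I + N where N = [[0, 3, -1], [0, 0, -4], [0, 0, 0]] is strictly upper-triangular, so N³ = 0.
(I + N)⁶ = I + 6·N + 15·N² = [[1, 18, -186], [0, 1, -24], [0, 0, 1]].

[[1, 18, -186], [0, 1, -24], [0, 0, 1]]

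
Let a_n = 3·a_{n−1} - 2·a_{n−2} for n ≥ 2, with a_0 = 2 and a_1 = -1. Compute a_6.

With companion matrix C = [[3, -2], [1, 0]], [a_n, a_{n−1}]ᵀ = C·[a_{n−1}, a_{n−2}]ᵀ, so [a_6, a_5]ᵀ = C^5·[a_1, a_0]ᵀ.
C^5 = [[63, -62], [31, -30]], giving [a_6, a_5]ᵀ = [[-187], [-91]].

-187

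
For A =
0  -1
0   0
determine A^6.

[[0, 0], [0, 0]]

A is strictly triangular, hence nilpotent: A^2 = 0, so A^6 = 0.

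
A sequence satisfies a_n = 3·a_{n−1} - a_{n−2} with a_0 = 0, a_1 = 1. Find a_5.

55

With companion matrix Q = [[3, -1], [1, 0]], [a_n, a_{n−1}]ᵀ = Q·[a_{n−1}, a_{n−2}]ᵀ, so [a_5, a_4]ᵀ = Q⁴·[a_1, a_0]ᵀ.
Q⁴ = [[55, -21], [21, -8]], giving [a_5, a_4]ᵀ = [[55], [21]].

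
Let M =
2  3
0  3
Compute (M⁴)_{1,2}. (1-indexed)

195

M² = [[4, 15], [0, 9]]
M³ = [[8, 57], [0, 27]]
M⁴ = [[16, 195], [0, 81]]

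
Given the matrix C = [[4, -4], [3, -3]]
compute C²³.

[[4, -4], [3, -3]]

C² = C (a projection; rank 1, trace 1), so C²³ = C.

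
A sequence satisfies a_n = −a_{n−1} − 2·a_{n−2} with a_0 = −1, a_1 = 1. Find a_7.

With companion matrix T = [[−1, −2], [1, 0]], [a_n, a_{n−1}]ᵀ = T·[a_{n−1}, a_{n−2}]ᵀ, so [a_7, a_6]ᵀ = T^6·[a_1, a_0]ᵀ.
T^6 = [[7, 10], [−5, 2]], giving [a_7, a_6]ᵀ = [[−3], [−7]].

−3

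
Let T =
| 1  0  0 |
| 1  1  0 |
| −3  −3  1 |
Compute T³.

T = I + N where N = [[0, 0, 0], [1, 0, 0], [−3, −3, 0]] is strictly lower-triangular, so N³ = 0.
(I + N)³ = I + 3·N + 3·N² = [[1, 0, 0], [3, 1, 0], [−18, −9, 1]].

[[1, 0, 0], [3, 1, 0], [−18, −9, 1]]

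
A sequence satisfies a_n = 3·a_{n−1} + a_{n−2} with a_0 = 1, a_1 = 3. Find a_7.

3927

With companion matrix A = [[3, 1], [1, 0]], [a_n, a_{n−1}]ᵀ = A·[a_{n−1}, a_{n−2}]ᵀ, so [a_7, a_6]ᵀ = A⁶·[a_1, a_0]ᵀ.
A⁶ = [[1189, 360], [360, 109]], giving [a_7, a_6]ᵀ = [[3927], [1189]].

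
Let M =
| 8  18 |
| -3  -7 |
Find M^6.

[[190, 378], [-63, -125]]

tr M = 1 and det M = -2, so the characteristic polynomial is λ² − (1)λ + (-2) with roots -1 and 2.
Eigenvectors give P = [[-2, -3], [1, 1]] with P⁻¹ = [[1, 3], [-1, -2]], and M = P·diag(-1, 2)·P⁻¹.
Then M^6 = P·diag(1, 64)·P⁻¹ = [[-2, -192], [1, 64]] · [[1, 3], [-1, -2]] = [[190, 378], [-63, -125]].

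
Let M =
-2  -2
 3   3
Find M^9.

M² = M (a projection; rank 1, trace 1), so M^9 = M.

[[-2, -2], [3, 3]]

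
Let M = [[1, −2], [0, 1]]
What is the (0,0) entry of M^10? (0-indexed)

M = I + N where N = [[0, −2], [0, 0]] is strictly upper-triangular, so N^2 = 0.
(I + N)^10 = I + 10·N = [[1, −20], [0, 1]].

1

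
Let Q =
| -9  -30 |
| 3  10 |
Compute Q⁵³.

Q² = Q (a projection; rank 1, trace 1), so Q⁵³ = Q.

[[-9, -30], [3, 10]]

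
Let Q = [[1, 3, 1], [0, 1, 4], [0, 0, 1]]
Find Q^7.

Q = I + N where N = [[0, 3, 1], [0, 0, 4], [0, 0, 0]] is strictly upper-triangular, so N^3 = 0.
(I + N)^7 = I + 7·N + 21·N^2 = [[1, 21, 259], [0, 1, 28], [0, 0, 1]].

[[1, 21, 259], [0, 1, 28], [0, 0, 1]]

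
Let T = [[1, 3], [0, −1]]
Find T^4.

T² = I (check: tr T = 0 and det T = −1), so T^4 = I since 4 is even.

[[1, 0], [0, 1]]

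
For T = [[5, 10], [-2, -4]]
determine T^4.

T² = T (a projection; rank 1, trace 1), so T^4 = T.

[[5, 10], [-2, -4]]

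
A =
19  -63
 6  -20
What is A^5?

tr A = -1 and det A = -2, so the characteristic polynomial is λ² − (-1)λ + (-2) with roots 1 and -2.
Eigenvectors give P = [[7, 3], [2, 1]] with P⁻¹ = [[1, -3], [-2, 7]], and A = P·diag(1, -2)·P⁻¹.
Then A^5 = P·diag(1, -32)·P⁻¹ = [[7, -96], [2, -32]] · [[1, -3], [-2, 7]] = [[199, -693], [66, -230]].

[[199, -693], [66, -230]]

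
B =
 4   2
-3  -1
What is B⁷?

tr B = 3 and det B = 2, so the characteristic polynomial is λ² − (3)λ + (2) with roots 1 and 2.
Eigenvectors give P = [[-2, 1], [3, -1]] with P⁻¹ = [[1, 1], [3, 2]], and B = P·diag(1, 2)·P⁻¹.
Then B⁷ = P·diag(1, 128)·P⁻¹ = [[-2, 128], [3, -128]] · [[1, 1], [3, 2]] = [[382, 254], [-381, -253]].

[[382, 254], [-381, -253]]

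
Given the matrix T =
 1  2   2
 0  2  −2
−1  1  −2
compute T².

[[−1, 8, −6], [2, 2, 0], [1, −2, 0]]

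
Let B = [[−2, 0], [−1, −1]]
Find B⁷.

[[−128, 0], [−127, −1]]

tr B = −3 and det B = 2, so the characteristic polynomial is λ² − (−3)λ + (2) with roots −1 and −2.
Eigenvectors give P = [[0, −1], [1, −1]] with P⁻¹ = [[−1, 1], [−1, 0]], and B = P·diag(−1, −2)·P⁻¹.
Then B⁷ = P·diag(−1, −128)·P⁻¹ = [[0, 128], [−1, 128]] · [[−1, 1], [−1, 0]] = [[−128, 0], [−127, −1]].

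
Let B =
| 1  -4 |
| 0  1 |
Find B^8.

[[1, -32], [0, 1]]

B = I + N where N = [[0, -4], [0, 0]] is strictly upper-triangular, so N^2 = 0.
(I + N)^8 = I + 8·N = [[1, -32], [0, 1]].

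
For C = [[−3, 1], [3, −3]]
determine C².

[[12, −6], [−18, 12]]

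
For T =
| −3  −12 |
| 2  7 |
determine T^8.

[[−13119, −39360], [6560, 19681]]

tr T = 4 and det T = 3, so the characteristic polynomial is λ² − (4)λ + (3) with roots 3 and 1.
Eigenvectors give P = [[−2, −3], [1, 1]] with P⁻¹ = [[1, 3], [−1, −2]], and T = P·diag(3, 1)·P⁻¹.
Then T^8 = P·diag(6561, 1)·P⁻¹ = [[−13122, −3], [6561, 1]] · [[1, 3], [−1, −2]] = [[−13119, −39360], [6560, 19681]].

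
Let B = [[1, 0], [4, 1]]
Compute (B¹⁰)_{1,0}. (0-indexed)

B = I + N where N = [[0, 0], [4, 0]] is strictly lower-triangular, so N² = 0.
(I + N)¹⁰ = I + 10·N = [[1, 0], [40, 1]].

40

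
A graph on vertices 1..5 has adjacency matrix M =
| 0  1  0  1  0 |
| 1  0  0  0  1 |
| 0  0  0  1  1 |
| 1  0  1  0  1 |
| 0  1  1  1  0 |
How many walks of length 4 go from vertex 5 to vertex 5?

15

The number of length-4 walks from vertex 5 to vertex 5 is entry (5,5) of M⁴, where M is the adjacency matrix.
M² = [[2, 0, 1, 0, 2], [0, 2, 1, 2, 0], [1, 1, 2, 1, 1], [0, 2, 1, 3, 1], [2, 0, 1, 1, 3]]
M³ = [[0, 4, 2, 5, 1], [4, 0, 2, 1, 5], [2, 2, 2, 4, 4], [5, 1, 4, 2, 6], [1, 5, 4, 6, 2]]
M⁴ = [[9, 1, 6, 3, 11], [1, 9, 6, 11, 3], [6, 6, 8, 8, 8], [3, 11, 8, 15, 7], [11, 3, 8, 7, 15]]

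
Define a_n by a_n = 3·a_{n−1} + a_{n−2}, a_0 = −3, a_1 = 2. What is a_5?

119

With companion matrix T = [[3, 1], [1, 0]], [a_n, a_{n−1}]ᵀ = T·[a_{n−1}, a_{n−2}]ᵀ, so [a_5, a_4]ᵀ = T^4·[a_1, a_0]ᵀ.
T^4 = [[109, 33], [33, 10]], giving [a_5, a_4]ᵀ = [[119], [36]].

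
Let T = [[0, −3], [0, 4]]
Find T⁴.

T² = [[0, −12], [0, 16]]
T³ = [[0, −48], [0, 64]]
T⁴ = [[0, −192], [0, 256]]

[[0, −192], [0, 256]]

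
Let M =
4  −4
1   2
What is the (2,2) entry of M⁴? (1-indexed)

M² = [[12, −24], [6, 0]]
M³ = [[24, −96], [24, −24]]
M⁴ = [[0, −288], [72, −144]]

−144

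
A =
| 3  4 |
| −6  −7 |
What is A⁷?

[[4371, 4372], [−6558, −6559]]

tr A = −4 and det A = 3, so the characteristic polynomial is λ² − (−4)λ + (3) with roots −3 and −1.
Eigenvectors give P = [[−2, −1], [3, 1]] with P⁻¹ = [[1, 1], [−3, −2]], and A = P·diag(−3, −1)·P⁻¹.
Then A⁷ = P·diag(−2187, −1)·P⁻¹ = [[4374, 1], [−6561, −1]] · [[1, 1], [−3, −2]] = [[4371, 4372], [−6558, −6559]].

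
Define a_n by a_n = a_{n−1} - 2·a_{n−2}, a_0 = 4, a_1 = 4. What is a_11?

180

With companion matrix T = [[1, -2], [1, 0]], [a_n, a_{n−1}]ᵀ = T·[a_{n−1}, a_{n−2}]ᵀ, so [a_11, a_10]ᵀ = T¹⁰·[a_1, a_0]ᵀ.
T¹⁰ = [[23, 22], [-11, 34]], giving [a_11, a_10]ᵀ = [[180], [92]].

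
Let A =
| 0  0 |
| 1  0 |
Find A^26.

A is strictly triangular, hence nilpotent: A^2 = 0, so A^26 = 0.

[[0, 0], [0, 0]]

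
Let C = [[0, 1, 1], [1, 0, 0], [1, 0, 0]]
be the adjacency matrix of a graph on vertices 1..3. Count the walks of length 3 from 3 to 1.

The number of length-3 walks from vertex 3 to vertex 1 is entry (3,1) of C^3, where C is the adjacency matrix.
C^2 = [[2, 0, 0], [0, 1, 1], [0, 1, 1]]
C^3 = [[0, 2, 2], [2, 0, 0], [2, 0, 0]]

2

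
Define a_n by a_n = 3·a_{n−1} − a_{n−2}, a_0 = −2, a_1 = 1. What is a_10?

With companion matrix T = [[3, −1], [1, 0]], [a_n, a_{n−1}]ᵀ = T·[a_{n−1}, a_{n−2}]ᵀ, so [a_10, a_9]ᵀ = T⁹·[a_1, a_0]ᵀ.
T⁹ = [[6765, −2584], [2584, −987]], giving [a_10, a_9]ᵀ = [[11933], [4558]].

11933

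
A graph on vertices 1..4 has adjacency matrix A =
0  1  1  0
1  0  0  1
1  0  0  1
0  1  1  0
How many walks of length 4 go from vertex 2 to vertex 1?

0

The number of length-4 walks from vertex 2 to vertex 1 is entry (2,1) of A⁴, where A is the adjacency matrix.
A² = [[2, 0, 0, 2], [0, 2, 2, 0], [0, 2, 2, 0], [2, 0, 0, 2]]
A³ = [[0, 4, 4, 0], [4, 0, 0, 4], [4, 0, 0, 4], [0, 4, 4, 0]]
A⁴ = [[8, 0, 0, 8], [0, 8, 8, 0], [0, 8, 8, 0], [8, 0, 0, 8]]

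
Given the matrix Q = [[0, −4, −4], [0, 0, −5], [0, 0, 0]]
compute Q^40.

Q is strictly triangular, hence nilpotent: Q^3 = 0, so Q^40 = 0.

[[0, 0, 0], [0, 0, 0], [0, 0, 0]]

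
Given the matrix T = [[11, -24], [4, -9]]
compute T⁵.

tr T = 2 and det T = -3, so the characteristic polynomial is λ² − (2)λ + (-3) with roots 3 and -1.
Eigenvectors give P = [[3, -2], [1, -1]] with P⁻¹ = [[1, -2], [1, -3]], and T = P·diag(3, -1)·P⁻¹.
Then T⁵ = P·diag(243, -1)·P⁻¹ = [[729, 2], [243, 1]] · [[1, -2], [1, -3]] = [[731, -1464], [244, -489]].

[[731, -1464], [244, -489]]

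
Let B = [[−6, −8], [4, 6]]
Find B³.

[[−24, −32], [16, 24]]

tr B = 0 and det B = −4, so the characteristic polynomial is λ² − (0)λ + (−4) with roots 2 and −2.
Eigenvectors give P = [[−1, 2], [1, −1]] with P⁻¹ = [[1, 2], [1, 1]], and B = P·diag(2, −2)·P⁻¹.
Then B³ = P·diag(8, −8)·P⁻¹ = [[−8, −16], [8, 8]] · [[1, 2], [1, 1]] = [[−24, −32], [16, 24]].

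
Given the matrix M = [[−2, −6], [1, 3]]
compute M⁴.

M² = M (a projection; rank 1, trace 1), so M⁴ = M.

[[−2, −6], [1, 3]]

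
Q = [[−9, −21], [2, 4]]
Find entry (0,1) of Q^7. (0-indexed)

−43239

tr Q = −5 and det Q = 6, so the characteristic polynomial is λ² − (−5)λ + (6) with roots −2 and −3.
Eigenvectors give P = [[−3, 7], [1, −2]] with P⁻¹ = [[2, 7], [1, 3]], and Q = P·diag(−2, −3)·P⁻¹.
Then Q^7 = P·diag(−128, −2187)·P⁻¹ = [[384, −15309], [−128, 4374]] · [[2, 7], [1, 3]] = [[−14541, −43239], [4118, 12226]].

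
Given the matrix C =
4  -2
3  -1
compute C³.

tr C = 3 and det C = 2, so the characteristic polynomial is λ² − (3)λ + (2) with roots 2 and 1.
Eigenvectors give P = [[1, -2], [1, -3]] with P⁻¹ = [[3, -2], [1, -1]], and C = P·diag(2, 1)·P⁻¹.
Then C³ = P·diag(8, 1)·P⁻¹ = [[8, -2], [8, -3]] · [[3, -2], [1, -1]] = [[22, -14], [21, -13]].

[[22, -14], [21, -13]]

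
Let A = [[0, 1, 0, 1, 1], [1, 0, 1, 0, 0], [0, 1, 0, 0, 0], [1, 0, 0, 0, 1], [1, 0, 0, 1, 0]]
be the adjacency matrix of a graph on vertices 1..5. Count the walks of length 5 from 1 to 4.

18

The number of length-5 walks from vertex 1 to vertex 4 is entry (1,4) of A⁵, where A is the adjacency matrix.
A² = [[3, 0, 1, 1, 1], [0, 2, 0, 1, 1], [1, 0, 1, 0, 0], [1, 1, 0, 2, 1], [1, 1, 0, 1, 2]]
A³ = [[2, 4, 0, 4, 4], [4, 0, 2, 1, 1], [0, 2, 0, 1, 1], [4, 1, 1, 2, 3], [4, 1, 1, 3, 2]]
A⁴ = [[12, 2, 4, 6, 6], [2, 6, 0, 5, 5], [4, 0, 2, 1, 1], [6, 5, 1, 7, 6], [6, 5, 1, 6, 7]]
A⁵ = [[14, 16, 2, 18, 18], [16, 2, 6, 7, 7], [2, 6, 0, 5, 5], [18, 7, 5, 12, 13], [18, 7, 5, 13, 12]]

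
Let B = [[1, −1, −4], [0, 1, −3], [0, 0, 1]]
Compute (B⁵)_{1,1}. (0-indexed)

1

B = I + N where N = [[0, −1, −4], [0, 0, −3], [0, 0, 0]] is strictly upper-triangular, so N³ = 0.
(I + N)⁵ = I + 5·N + 10·N² = [[1, −5, 10], [0, 1, −15], [0, 0, 1]].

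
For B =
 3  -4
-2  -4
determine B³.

B² = [[17, 4], [2, 24]]
B³ = [[43, -84], [-42, -104]]

[[43, -84], [-42, -104]]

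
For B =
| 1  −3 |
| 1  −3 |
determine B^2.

[[−2, 6], [−2, 6]]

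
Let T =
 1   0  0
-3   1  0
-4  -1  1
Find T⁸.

T = I + N where N = [[0, 0, 0], [-3, 0, 0], [-4, -1, 0]] is strictly lower-triangular, so N³ = 0.
(I + N)⁸ = I + 8·N + 28·N² = [[1, 0, 0], [-24, 1, 0], [52, -8, 1]].

[[1, 0, 0], [-24, 1, 0], [52, -8, 1]]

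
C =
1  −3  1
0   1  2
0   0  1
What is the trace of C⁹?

3

C = I + N where N = [[0, −3, 1], [0, 0, 2], [0, 0, 0]] is strictly upper-triangular, so N³ = 0.
(I + N)⁹ = I + 9·N + 36·N² = [[1, −27, −207], [0, 1, 18], [0, 0, 1]].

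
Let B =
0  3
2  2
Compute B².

[[6, 6], [4, 10]]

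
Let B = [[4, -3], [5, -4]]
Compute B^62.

B² = I (check: tr B = 0 and det B = -1), so B^62 = I since 62 is even.

[[1, 0], [0, 1]]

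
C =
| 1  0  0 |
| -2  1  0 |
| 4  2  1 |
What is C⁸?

C = I + N where N = [[0, 0, 0], [-2, 0, 0], [4, 2, 0]] is strictly lower-triangular, so N³ = 0.
(I + N)⁸ = I + 8·N + 28·N² = [[1, 0, 0], [-16, 1, 0], [-80, 16, 1]].

[[1, 0, 0], [-16, 1, 0], [-80, 16, 1]]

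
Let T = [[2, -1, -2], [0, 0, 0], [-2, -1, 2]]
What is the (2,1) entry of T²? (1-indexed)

0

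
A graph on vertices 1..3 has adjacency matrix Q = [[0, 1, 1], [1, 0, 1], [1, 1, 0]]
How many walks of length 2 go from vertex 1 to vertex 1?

2

The number of length-2 walks from vertex 1 to vertex 1 is entry (1,1) of Q^2, where Q is the adjacency matrix.
Q^2 = [[2, 1, 1], [1, 2, 1], [1, 1, 2]]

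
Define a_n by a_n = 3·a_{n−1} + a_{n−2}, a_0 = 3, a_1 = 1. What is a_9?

24751

With companion matrix Q = [[3, 1], [1, 0]], [a_n, a_{n−1}]ᵀ = Q·[a_{n−1}, a_{n−2}]ᵀ, so [a_9, a_8]ᵀ = Q⁸·[a_1, a_0]ᵀ.
Q⁸ = [[12970, 3927], [3927, 1189]], giving [a_9, a_8]ᵀ = [[24751], [7494]].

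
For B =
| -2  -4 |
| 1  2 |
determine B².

[[0, 0], [0, 0]]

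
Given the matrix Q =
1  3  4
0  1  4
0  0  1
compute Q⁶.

Q = I + N where N = [[0, 3, 4], [0, 0, 4], [0, 0, 0]] is strictly upper-triangular, so N³ = 0.
(I + N)⁶ = I + 6·N + 15·N² = [[1, 18, 204], [0, 1, 24], [0, 0, 1]].

[[1, 18, 204], [0, 1, 24], [0, 0, 1]]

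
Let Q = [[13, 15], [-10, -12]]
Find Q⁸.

[[19171, 18915], [-12610, -12354]]

tr Q = 1 and det Q = -6, so the characteristic polynomial is λ² − (1)λ + (-6) with roots 3 and -2.
Eigenvectors give P = [[3, -1], [-2, 1]] with P⁻¹ = [[1, 1], [2, 3]], and Q = P·diag(3, -2)·P⁻¹.
Then Q⁸ = P·diag(6561, 256)·P⁻¹ = [[19683, -256], [-13122, 256]] · [[1, 1], [2, 3]] = [[19171, 18915], [-12610, -12354]].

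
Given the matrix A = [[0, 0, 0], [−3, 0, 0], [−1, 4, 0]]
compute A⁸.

[[0, 0, 0], [0, 0, 0], [0, 0, 0]]

A is strictly triangular, hence nilpotent: A³ = 0, so A⁸ = 0.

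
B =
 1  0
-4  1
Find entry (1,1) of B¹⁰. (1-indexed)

B = I + N where N = [[0, 0], [-4, 0]] is strictly lower-triangular, so N² = 0.
(I + N)¹⁰ = I + 10·N = [[1, 0], [-40, 1]].

1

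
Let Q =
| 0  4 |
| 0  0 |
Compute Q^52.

[[0, 0], [0, 0]]

Q is strictly triangular, hence nilpotent: Q^2 = 0, so Q^52 = 0.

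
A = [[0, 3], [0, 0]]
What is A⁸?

A is strictly triangular, hence nilpotent: A² = 0, so A⁸ = 0.

[[0, 0], [0, 0]]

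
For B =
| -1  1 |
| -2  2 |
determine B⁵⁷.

[[-1, 1], [-2, 2]]

B² = B (a projection; rank 1, trace 1), so B⁵⁷ = B.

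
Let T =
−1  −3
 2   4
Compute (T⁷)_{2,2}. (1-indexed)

382

tr T = 3 and det T = 2, so the characteristic polynomial is λ² − (3)λ + (2) with roots 2 and 1.
Eigenvectors give P = [[1, 3], [−1, −2]] with P⁻¹ = [[−2, −3], [1, 1]], and T = P·diag(2, 1)·P⁻¹.
Then T⁷ = P·diag(128, 1)·P⁻¹ = [[128, 3], [−128, −2]] · [[−2, −3], [1, 1]] = [[−253, −381], [254, 382]].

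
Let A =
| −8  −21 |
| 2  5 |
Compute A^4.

tr A = −3 and det A = 2, so the characteristic polynomial is λ² − (−3)λ + (2) with roots −2 and −1.
Eigenvectors give P = [[7, −3], [−2, 1]] with P⁻¹ = [[1, 3], [2, 7]], and A = P·diag(−2, −1)·P⁻¹.
Then A^4 = P·diag(16, 1)·P⁻¹ = [[112, −3], [−32, 1]] · [[1, 3], [2, 7]] = [[106, 315], [−30, −89]].

[[106, 315], [−30, −89]]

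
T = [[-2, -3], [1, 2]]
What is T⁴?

T² = I (check: tr T = 0 and det T = -1), so T⁴ = I since 4 is even.

[[1, 0], [0, 1]]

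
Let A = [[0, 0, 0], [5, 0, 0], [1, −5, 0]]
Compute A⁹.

A is strictly triangular, hence nilpotent: A³ = 0, so A⁹ = 0.

[[0, 0, 0], [0, 0, 0], [0, 0, 0]]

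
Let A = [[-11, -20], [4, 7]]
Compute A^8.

[[32801, 65600], [-13120, -26239]]

tr A = -4 and det A = 3, so the characteristic polynomial is λ² − (-4)λ + (3) with roots -1 and -3.
Eigenvectors give P = [[-2, 5], [1, -2]] with P⁻¹ = [[2, 5], [1, 2]], and A = P·diag(-1, -3)·P⁻¹.
Then A^8 = P·diag(1, 6561)·P⁻¹ = [[-2, 32805], [1, -13122]] · [[2, 5], [1, 2]] = [[32801, 65600], [-13120, -26239]].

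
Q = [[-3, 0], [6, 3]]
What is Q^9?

[[-19683, 0], [39366, 19683]]

tr Q = 0 and det Q = -9, so the characteristic polynomial is λ² − (0)λ + (-9) with roots 3 and -3.
Eigenvectors give P = [[0, -1], [1, 1]] with P⁻¹ = [[1, 1], [-1, 0]], and Q = P·diag(3, -3)·P⁻¹.
Then Q^9 = P·diag(19683, -19683)·P⁻¹ = [[0, 19683], [19683, -19683]] · [[1, 1], [-1, 0]] = [[-19683, 0], [39366, 19683]].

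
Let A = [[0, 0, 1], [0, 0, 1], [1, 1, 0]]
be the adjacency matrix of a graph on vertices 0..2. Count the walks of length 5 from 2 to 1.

The number of length-5 walks from vertex 2 to vertex 1 is entry (2,1) of A⁵, where A is the adjacency matrix.
A² = [[1, 1, 0], [1, 1, 0], [0, 0, 2]]
A³ = [[0, 0, 2], [0, 0, 2], [2, 2, 0]]
A⁴ = [[2, 2, 0], [2, 2, 0], [0, 0, 4]]
A⁵ = [[0, 0, 4], [0, 0, 4], [4, 4, 0]]

4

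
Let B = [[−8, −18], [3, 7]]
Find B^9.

[[−1538, −3078], [513, 1027]]

tr B = −1 and det B = −2, so the characteristic polynomial is λ² − (−1)λ + (−2) with roots 1 and −2.
Eigenvectors give P = [[−2, 3], [1, −1]] with P⁻¹ = [[1, 3], [1, 2]], and B = P·diag(1, −2)·P⁻¹.
Then B^9 = P·diag(1, −512)·P⁻¹ = [[−2, −1536], [1, 512]] · [[1, 3], [1, 2]] = [[−1538, −3078], [513, 1027]].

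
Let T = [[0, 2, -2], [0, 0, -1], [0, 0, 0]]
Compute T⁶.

T is strictly triangular, hence nilpotent: T³ = 0, so T⁶ = 0.

[[0, 0, 0], [0, 0, 0], [0, 0, 0]]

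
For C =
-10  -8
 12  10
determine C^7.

[[-640, -512], [768, 640]]

tr C = 0 and det C = -4, so the characteristic polynomial is λ² − (0)λ + (-4) with roots -2 and 2.
Eigenvectors give P = [[-1, -2], [1, 3]] with P⁻¹ = [[-3, -2], [1, 1]], and C = P·diag(-2, 2)·P⁻¹.
Then C^7 = P·diag(-128, 128)·P⁻¹ = [[128, -256], [-128, 384]] · [[-3, -2], [1, 1]] = [[-640, -512], [768, 640]].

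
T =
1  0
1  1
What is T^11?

[[1, 0], [11, 1]]

T = I + N where N = [[0, 0], [1, 0]] is strictly lower-triangular, so N^2 = 0.
(I + N)^11 = I + 11·N = [[1, 0], [11, 1]].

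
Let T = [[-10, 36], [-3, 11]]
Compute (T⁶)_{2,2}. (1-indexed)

253

tr T = 1 and det T = -2, so the characteristic polynomial is λ² − (1)λ + (-2) with roots -1 and 2.
Eigenvectors give P = [[4, -3], [1, -1]] with P⁻¹ = [[1, -3], [1, -4]], and T = P·diag(-1, 2)·P⁻¹.
Then T⁶ = P·diag(1, 64)·P⁻¹ = [[4, -192], [1, -64]] · [[1, -3], [1, -4]] = [[-188, 756], [-63, 253]].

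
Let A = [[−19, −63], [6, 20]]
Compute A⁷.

[[−775, −2709], [258, 902]]

tr A = 1 and det A = −2, so the characteristic polynomial is λ² − (1)λ + (−2) with roots 2 and −1.
Eigenvectors give P = [[−3, 7], [1, −2]] with P⁻¹ = [[2, 7], [1, 3]], and A = P·diag(2, −1)·P⁻¹.
Then A⁷ = P·diag(128, −1)·P⁻¹ = [[−384, −7], [128, 2]] · [[2, 7], [1, 3]] = [[−775, −2709], [258, 902]].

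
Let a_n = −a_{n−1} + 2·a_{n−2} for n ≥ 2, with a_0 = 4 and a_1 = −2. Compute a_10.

With companion matrix Q = [[−1, 2], [1, 0]], [a_n, a_{n−1}]ᵀ = Q·[a_{n−1}, a_{n−2}]ᵀ, so [a_10, a_9]ᵀ = Q⁹·[a_1, a_0]ᵀ.
Q⁹ = [[−341, 342], [171, −170]], giving [a_10, a_9]ᵀ = [[2050], [−1022]].

2050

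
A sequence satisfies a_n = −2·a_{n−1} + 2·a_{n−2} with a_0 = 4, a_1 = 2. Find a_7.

With companion matrix B = [[−2, 2], [1, 0]], [a_n, a_{n−1}]ᵀ = B·[a_{n−1}, a_{n−2}]ᵀ, so [a_7, a_6]ᵀ = B^6·[a_1, a_0]ᵀ.
B^6 = [[328, −240], [−120, 88]], giving [a_7, a_6]ᵀ = [[−304], [112]].

−304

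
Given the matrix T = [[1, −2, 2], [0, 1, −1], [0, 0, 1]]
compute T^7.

[[1, −14, 56], [0, 1, −7], [0, 0, 1]]

T = I + N where N = [[0, −2, 2], [0, 0, −1], [0, 0, 0]] is strictly upper-triangular, so N^3 = 0.
(I + N)^7 = I + 7·N + 21·N^2 = [[1, −14, 56], [0, 1, −7], [0, 0, 1]].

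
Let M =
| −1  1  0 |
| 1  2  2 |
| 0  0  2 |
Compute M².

[[2, 1, 2], [1, 5, 8], [0, 0, 4]]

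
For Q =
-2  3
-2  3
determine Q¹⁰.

Q² = Q (a projection; rank 1, trace 1), so Q¹⁰ = Q.

[[-2, 3], [-2, 3]]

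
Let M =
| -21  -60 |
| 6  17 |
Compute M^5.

[[-2421, -7260], [726, 2177]]

tr M = -4 and det M = 3, so the characteristic polynomial is λ² − (-4)λ + (3) with roots -3 and -1.
Eigenvectors give P = [[10, -3], [-3, 1]] with P⁻¹ = [[1, 3], [3, 10]], and M = P·diag(-3, -1)·P⁻¹.
Then M^5 = P·diag(-243, -1)·P⁻¹ = [[-2430, 3], [729, -1]] · [[1, 3], [3, 10]] = [[-2421, -7260], [726, 2177]].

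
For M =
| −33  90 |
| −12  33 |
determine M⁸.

tr M = 0 and det M = −9, so the characteristic polynomial is λ² − (0)λ + (−9) with roots −3 and 3.
Eigenvectors give P = [[3, −5], [1, −2]] with P⁻¹ = [[2, −5], [1, −3]], and M = P·diag(−3, 3)·P⁻¹.
Then M⁸ = P·diag(6561, 6561)·P⁻¹ = [[19683, −32805], [6561, −13122]] · [[2, −5], [1, −3]] = [[6561, 0], [0, 6561]].

[[6561, 0], [0, 6561]]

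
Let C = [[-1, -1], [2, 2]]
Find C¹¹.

C² = C (a projection; rank 1, trace 1), so C¹¹ = C.

[[-1, -1], [2, 2]]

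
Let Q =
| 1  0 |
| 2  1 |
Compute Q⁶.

[[1, 0], [12, 1]]

Q = I + N where N = [[0, 0], [2, 0]] is strictly lower-triangular, so N² = 0.
(I + N)⁶ = I + 6·N = [[1, 0], [12, 1]].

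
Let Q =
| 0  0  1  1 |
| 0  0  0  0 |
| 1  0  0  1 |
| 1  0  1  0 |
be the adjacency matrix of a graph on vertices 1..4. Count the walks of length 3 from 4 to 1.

The number of length-3 walks from vertex 4 to vertex 1 is entry (4,1) of Q³, where Q is the adjacency matrix.
Q² = [[2, 0, 1, 1], [0, 0, 0, 0], [1, 0, 2, 1], [1, 0, 1, 2]]
Q³ = [[2, 0, 3, 3], [0, 0, 0, 0], [3, 0, 2, 3], [3, 0, 3, 2]]

3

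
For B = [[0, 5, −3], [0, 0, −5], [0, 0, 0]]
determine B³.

[[0, 0, 0], [0, 0, 0], [0, 0, 0]]

B is strictly triangular, hence nilpotent: B³ = 0, so B³ = 0.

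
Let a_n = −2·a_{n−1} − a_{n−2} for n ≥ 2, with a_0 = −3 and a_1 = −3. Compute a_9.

With companion matrix C = [[−2, −1], [1, 0]], [a_n, a_{n−1}]ᵀ = C·[a_{n−1}, a_{n−2}]ᵀ, so [a_9, a_8]ᵀ = C⁸·[a_1, a_0]ᵀ.
C⁸ = [[9, 8], [−8, −7]], giving [a_9, a_8]ᵀ = [[−51], [45]].

−51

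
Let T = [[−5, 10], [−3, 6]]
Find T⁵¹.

[[−5, 10], [−3, 6]]

T² = T (a projection; rank 1, trace 1), so T⁵¹ = T.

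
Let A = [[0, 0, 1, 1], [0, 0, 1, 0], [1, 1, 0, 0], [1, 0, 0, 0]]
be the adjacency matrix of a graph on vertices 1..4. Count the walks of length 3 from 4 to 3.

0

The number of length-3 walks from vertex 4 to vertex 3 is entry (4,3) of A³, where A is the adjacency matrix.
A² = [[2, 1, 0, 0], [1, 1, 0, 0], [0, 0, 2, 1], [0, 0, 1, 1]]
A³ = [[0, 0, 3, 2], [0, 0, 2, 1], [3, 2, 0, 0], [2, 1, 0, 0]]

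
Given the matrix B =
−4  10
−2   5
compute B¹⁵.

[[−4, 10], [−2, 5]]

B² = B (a projection; rank 1, trace 1), so B¹⁵ = B.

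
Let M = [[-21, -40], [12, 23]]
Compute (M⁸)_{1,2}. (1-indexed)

tr M = 2 and det M = -3, so the characteristic polynomial is λ² − (2)λ + (-3) with roots 3 and -1.
Eigenvectors give P = [[5, -2], [-3, 1]] with P⁻¹ = [[-1, -2], [-3, -5]], and M = P·diag(3, -1)·P⁻¹.
Then M⁸ = P·diag(6561, 1)·P⁻¹ = [[32805, -2], [-19683, 1]] · [[-1, -2], [-3, -5]] = [[-32799, -65600], [19680, 39361]].

-65600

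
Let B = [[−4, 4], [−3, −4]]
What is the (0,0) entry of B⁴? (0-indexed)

−752

B² = [[4, −32], [24, 4]]
B³ = [[80, 144], [−108, 80]]
B⁴ = [[−752, −256], [192, −752]]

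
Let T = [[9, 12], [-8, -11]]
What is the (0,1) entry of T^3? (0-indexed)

84

tr T = -2 and det T = -3, so the characteristic polynomial is λ² − (-2)λ + (-3) with roots -3 and 1.
Eigenvectors give P = [[-1, 3], [1, -2]] with P⁻¹ = [[2, 3], [1, 1]], and T = P·diag(-3, 1)·P⁻¹.
Then T^3 = P·diag(-27, 1)·P⁻¹ = [[27, 3], [-27, -2]] · [[2, 3], [1, 1]] = [[57, 84], [-56, -83]].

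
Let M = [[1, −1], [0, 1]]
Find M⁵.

[[1, −5], [0, 1]]

M = I + N where N = [[0, −1], [0, 0]] is strictly upper-triangular, so N² = 0.
(I + N)⁵ = I + 5·N = [[1, −5], [0, 1]].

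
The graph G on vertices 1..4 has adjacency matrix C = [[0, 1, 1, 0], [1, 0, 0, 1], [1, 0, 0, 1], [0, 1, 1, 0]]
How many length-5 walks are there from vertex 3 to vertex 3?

0

The number of length-5 walks from vertex 3 to vertex 3 is entry (3,3) of C^5, where C is the adjacency matrix.
C^2 = [[2, 0, 0, 2], [0, 2, 2, 0], [0, 2, 2, 0], [2, 0, 0, 2]]
C^3 = [[0, 4, 4, 0], [4, 0, 0, 4], [4, 0, 0, 4], [0, 4, 4, 0]]
C^4 = [[8, 0, 0, 8], [0, 8, 8, 0], [0, 8, 8, 0], [8, 0, 0, 8]]
C^5 = [[0, 16, 16, 0], [16, 0, 0, 16], [16, 0, 0, 16], [0, 16, 16, 0]]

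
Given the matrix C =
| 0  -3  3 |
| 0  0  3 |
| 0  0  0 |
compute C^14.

C is strictly triangular, hence nilpotent: C^3 = 0, so C^14 = 0.

[[0, 0, 0], [0, 0, 0], [0, 0, 0]]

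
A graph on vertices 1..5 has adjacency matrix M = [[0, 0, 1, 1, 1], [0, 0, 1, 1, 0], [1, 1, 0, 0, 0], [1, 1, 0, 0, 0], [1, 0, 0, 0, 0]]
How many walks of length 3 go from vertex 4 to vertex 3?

The number of length-3 walks from vertex 4 to vertex 3 is entry (4,3) of M^3, where M is the adjacency matrix.
M^2 = [[3, 2, 0, 0, 0], [2, 2, 0, 0, 0], [0, 0, 2, 2, 1], [0, 0, 2, 2, 1], [0, 0, 1, 1, 1]]
M^3 = [[0, 0, 5, 5, 3], [0, 0, 4, 4, 2], [5, 4, 0, 0, 0], [5, 4, 0, 0, 0], [3, 2, 0, 0, 0]]

0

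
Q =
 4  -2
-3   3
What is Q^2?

[[22, -14], [-21, 15]]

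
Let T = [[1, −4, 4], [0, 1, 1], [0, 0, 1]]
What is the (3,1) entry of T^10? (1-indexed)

0

T = I + N where N = [[0, −4, 4], [0, 0, 1], [0, 0, 0]] is strictly upper-triangular, so N^3 = 0.
(I + N)^10 = I + 10·N + 45·N^2 = [[1, −40, −140], [0, 1, 10], [0, 0, 1]].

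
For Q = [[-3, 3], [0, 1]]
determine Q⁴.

[[81, -60], [0, 1]]

Q² = [[9, -6], [0, 1]]
Q³ = [[-27, 21], [0, 1]]
Q⁴ = [[81, -60], [0, 1]]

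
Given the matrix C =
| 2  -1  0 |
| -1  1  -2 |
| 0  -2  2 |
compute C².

[[5, -3, 2], [-3, 6, -6], [2, -6, 8]]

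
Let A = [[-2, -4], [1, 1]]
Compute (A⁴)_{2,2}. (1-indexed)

A² = [[0, 4], [-1, -3]]
A³ = [[4, 4], [-1, 1]]
A⁴ = [[-4, -12], [3, 5]]

5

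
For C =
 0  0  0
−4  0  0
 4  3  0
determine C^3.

[[0, 0, 0], [0, 0, 0], [0, 0, 0]]

C is strictly triangular, hence nilpotent: C^3 = 0, so C^3 = 0.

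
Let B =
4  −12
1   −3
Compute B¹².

[[4, −12], [1, −3]]

B² = B (a projection; rank 1, trace 1), so B¹² = B.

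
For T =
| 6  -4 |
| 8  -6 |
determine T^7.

tr T = 0 and det T = -4, so the characteristic polynomial is λ² − (0)λ + (-4) with roots 2 and -2.
Eigenvectors give P = [[1, -1], [1, -2]] with P⁻¹ = [[2, -1], [1, -1]], and T = P·diag(2, -2)·P⁻¹.
Then T^7 = P·diag(128, -128)·P⁻¹ = [[128, 128], [128, 256]] · [[2, -1], [1, -1]] = [[384, -256], [512, -384]].

[[384, -256], [512, -384]]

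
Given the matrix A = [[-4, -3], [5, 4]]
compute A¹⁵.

[[-4, -3], [5, 4]]

A² = I (check: tr A = 0 and det A = -1), so A¹⁵ = A since 15 is odd.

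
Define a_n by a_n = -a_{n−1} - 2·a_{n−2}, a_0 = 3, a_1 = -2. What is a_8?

With companion matrix C = [[-1, -2], [1, 0]], [a_n, a_{n−1}]ᵀ = C·[a_{n−1}, a_{n−2}]ᵀ, so [a_8, a_7]ᵀ = C⁷·[a_1, a_0]ᵀ.
C⁷ = [[3, -14], [7, 10]], giving [a_8, a_7]ᵀ = [[-48], [16]].

-48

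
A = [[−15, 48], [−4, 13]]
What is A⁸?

[[26241, −78720], [6560, −19679]]

tr A = −2 and det A = −3, so the characteristic polynomial is λ² − (−2)λ + (−3) with roots 1 and −3.
Eigenvectors give P = [[3, 4], [1, 1]] with P⁻¹ = [[−1, 4], [1, −3]], and A = P·diag(1, −3)·P⁻¹.
Then A⁸ = P·diag(1, 6561)·P⁻¹ = [[3, 26244], [1, 6561]] · [[−1, 4], [1, −3]] = [[26241, −78720], [6560, −19679]].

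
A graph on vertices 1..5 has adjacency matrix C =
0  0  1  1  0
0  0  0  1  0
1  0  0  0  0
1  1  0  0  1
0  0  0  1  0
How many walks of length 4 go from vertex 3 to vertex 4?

The number of length-4 walks from vertex 3 to vertex 4 is entry (3,4) of C⁴, where C is the adjacency matrix.
C² = [[2, 1, 0, 0, 1], [1, 1, 0, 0, 1], [0, 0, 1, 1, 0], [0, 0, 1, 3, 0], [1, 1, 0, 0, 1]]
C³ = [[0, 0, 2, 4, 0], [0, 0, 1, 3, 0], [2, 1, 0, 0, 1], [4, 3, 0, 0, 3], [0, 0, 1, 3, 0]]
C⁴ = [[6, 4, 0, 0, 4], [4, 3, 0, 0, 3], [0, 0, 2, 4, 0], [0, 0, 4, 10, 0], [4, 3, 0, 0, 3]]

4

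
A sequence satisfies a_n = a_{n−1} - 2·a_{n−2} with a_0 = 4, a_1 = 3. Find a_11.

With companion matrix T = [[1, -2], [1, 0]], [a_n, a_{n−1}]ᵀ = T·[a_{n−1}, a_{n−2}]ᵀ, so [a_11, a_10]ᵀ = T¹⁰·[a_1, a_0]ᵀ.
T¹⁰ = [[23, 22], [-11, 34]], giving [a_11, a_10]ᵀ = [[157], [103]].

157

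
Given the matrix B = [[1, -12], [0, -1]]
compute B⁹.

[[1, -12], [0, -1]]

B² = I (check: tr B = 0 and det B = -1), so B⁹ = B since 9 is odd.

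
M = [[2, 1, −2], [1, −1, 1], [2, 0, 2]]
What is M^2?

[[1, 1, −7], [3, 2, −1], [8, 2, 0]]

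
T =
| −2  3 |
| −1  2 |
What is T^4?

[[1, 0], [0, 1]]

T² = I (check: tr T = 0 and det T = −1), so T^4 = I since 4 is even.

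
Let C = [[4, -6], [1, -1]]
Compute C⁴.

[[46, -90], [15, -29]]

tr C = 3 and det C = 2, so the characteristic polynomial is λ² − (3)λ + (2) with roots 1 and 2.
Eigenvectors give P = [[2, 3], [1, 1]] with P⁻¹ = [[-1, 3], [1, -2]], and C = P·diag(1, 2)·P⁻¹.
Then C⁴ = P·diag(1, 16)·P⁻¹ = [[2, 48], [1, 16]] · [[-1, 3], [1, -2]] = [[46, -90], [15, -29]].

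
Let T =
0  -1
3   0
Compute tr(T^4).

T^2 = [[-3, 0], [0, -3]]
T^3 = [[0, 3], [-9, 0]]
T^4 = [[9, 0], [0, 9]]

18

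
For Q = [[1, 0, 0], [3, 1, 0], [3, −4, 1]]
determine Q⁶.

[[1, 0, 0], [18, 1, 0], [−162, −24, 1]]

Q = I + N where N = [[0, 0, 0], [3, 0, 0], [3, −4, 0]] is strictly lower-triangular, so N³ = 0.
(I + N)⁶ = I + 6·N + 15·N² = [[1, 0, 0], [18, 1, 0], [−162, −24, 1]].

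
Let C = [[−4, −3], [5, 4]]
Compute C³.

[[−4, −3], [5, 4]]

C² = I (check: tr C = 0 and det C = −1), so C³ = C since 3 is odd.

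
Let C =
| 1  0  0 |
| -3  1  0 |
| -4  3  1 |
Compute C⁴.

[[1, 0, 0], [-12, 1, 0], [-70, 12, 1]]

C = I + N where N = [[0, 0, 0], [-3, 0, 0], [-4, 3, 0]] is strictly lower-triangular, so N³ = 0.
(I + N)⁴ = I + 4·N + 6·N² = [[1, 0, 0], [-12, 1, 0], [-70, 12, 1]].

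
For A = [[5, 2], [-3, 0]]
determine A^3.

[[65, 38], [-57, -30]]

tr A = 5 and det A = 6, so the characteristic polynomial is λ² − (5)λ + (6) with roots 3 and 2.
Eigenvectors give P = [[1, 2], [-1, -3]] with P⁻¹ = [[3, 2], [-1, -1]], and A = P·diag(3, 2)·P⁻¹.
Then A^3 = P·diag(27, 8)·P⁻¹ = [[27, 16], [-27, -24]] · [[3, 2], [-1, -1]] = [[65, 38], [-57, -30]].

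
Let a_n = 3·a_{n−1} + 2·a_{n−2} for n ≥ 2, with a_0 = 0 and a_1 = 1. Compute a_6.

With companion matrix B = [[3, 2], [1, 0]], [a_n, a_{n−1}]ᵀ = B·[a_{n−1}, a_{n−2}]ᵀ, so [a_6, a_5]ᵀ = B⁵·[a_1, a_0]ᵀ.
B⁵ = [[495, 278], [139, 78]], giving [a_6, a_5]ᵀ = [[495], [139]].

495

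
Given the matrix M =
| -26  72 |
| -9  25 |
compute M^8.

[[2296, -6120], [765, -2039]]

tr M = -1 and det M = -2, so the characteristic polynomial is λ² − (-1)λ + (-2) with roots 1 and -2.
Eigenvectors give P = [[8, 3], [3, 1]] with P⁻¹ = [[-1, 3], [3, -8]], and M = P·diag(1, -2)·P⁻¹.
Then M^8 = P·diag(1, 256)·P⁻¹ = [[8, 768], [3, 256]] · [[-1, 3], [3, -8]] = [[2296, -6120], [765, -2039]].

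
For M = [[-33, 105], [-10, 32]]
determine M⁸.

tr M = -1 and det M = -6, so the characteristic polynomial is λ² − (-1)λ + (-6) with roots -3 and 2.
Eigenvectors give P = [[-7, -3], [-2, -1]] with P⁻¹ = [[-1, 3], [2, -7]], and M = P·diag(-3, 2)·P⁻¹.
Then M⁸ = P·diag(6561, 256)·P⁻¹ = [[-45927, -768], [-13122, -256]] · [[-1, 3], [2, -7]] = [[44391, -132405], [12610, -37574]].

[[44391, -132405], [12610, -37574]]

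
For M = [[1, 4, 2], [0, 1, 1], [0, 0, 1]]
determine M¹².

M = I + N where N = [[0, 4, 2], [0, 0, 1], [0, 0, 0]] is strictly upper-triangular, so N³ = 0.
(I + N)¹² = I + 12·N + 66·N² = [[1, 48, 288], [0, 1, 12], [0, 0, 1]].

[[1, 48, 288], [0, 1, 12], [0, 0, 1]]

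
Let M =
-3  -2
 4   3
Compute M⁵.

M² = I (check: tr M = 0 and det M = -1), so M⁵ = M since 5 is odd.

[[-3, -2], [4, 3]]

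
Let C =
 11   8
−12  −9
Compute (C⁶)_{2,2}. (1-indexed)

tr C = 2 and det C = −3, so the characteristic polynomial is λ² − (2)λ + (−3) with roots −1 and 3.
Eigenvectors give P = [[−2, −1], [3, 1]] with P⁻¹ = [[1, 1], [−3, −2]], and C = P·diag(−1, 3)·P⁻¹.
Then C⁶ = P·diag(1, 729)·P⁻¹ = [[−2, −729], [3, 729]] · [[1, 1], [−3, −2]] = [[2185, 1456], [−2184, −1455]].

−1455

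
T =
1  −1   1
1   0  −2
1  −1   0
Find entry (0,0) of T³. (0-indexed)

T² = [[1, −2, 3], [−1, 1, 1], [0, −1, 3]]
T³ = [[2, −4, 5], [1, 0, −3], [2, −3, 2]]

2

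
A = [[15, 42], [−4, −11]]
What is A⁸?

tr A = 4 and det A = 3, so the characteristic polynomial is λ² − (4)λ + (3) with roots 3 and 1.
Eigenvectors give P = [[7, 3], [−2, −1]] with P⁻¹ = [[1, 3], [−2, −7]], and A = P·diag(3, 1)·P⁻¹.
Then A⁸ = P·diag(6561, 1)·P⁻¹ = [[45927, 3], [−13122, −1]] · [[1, 3], [−2, −7]] = [[45921, 137760], [−13120, −39359]].

[[45921, 137760], [−13120, −39359]]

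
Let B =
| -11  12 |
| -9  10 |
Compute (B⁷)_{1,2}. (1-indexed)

tr B = -1 and det B = -2, so the characteristic polynomial is λ² − (-1)λ + (-2) with roots -2 and 1.
Eigenvectors give P = [[4, 1], [3, 1]] with P⁻¹ = [[1, -1], [-3, 4]], and B = P·diag(-2, 1)·P⁻¹.
Then B⁷ = P·diag(-128, 1)·P⁻¹ = [[-512, 1], [-384, 1]] · [[1, -1], [-3, 4]] = [[-515, 516], [-387, 388]].

516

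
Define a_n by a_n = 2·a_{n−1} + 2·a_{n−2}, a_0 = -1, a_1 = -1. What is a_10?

-11584

With companion matrix T = [[2, 2], [1, 0]], [a_n, a_{n−1}]ᵀ = T·[a_{n−1}, a_{n−2}]ᵀ, so [a_10, a_9]ᵀ = T^9·[a_1, a_0]ᵀ.
T^9 = [[6688, 4896], [2448, 1792]], giving [a_10, a_9]ᵀ = [[-11584], [-4240]].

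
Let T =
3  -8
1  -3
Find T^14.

T² = I (check: tr T = 0 and det T = -1), so T^14 = I since 14 is even.

[[1, 0], [0, 1]]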